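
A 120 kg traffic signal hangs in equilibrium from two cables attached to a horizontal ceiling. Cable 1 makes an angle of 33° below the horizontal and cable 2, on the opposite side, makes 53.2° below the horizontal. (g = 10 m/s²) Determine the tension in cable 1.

T_1 ≈ 720 N

Weight W = 120 × 10 = 1200 N acts straight down.
Horizontal: T_1 cos 33° = T_2 cos 53.2°  →  T_2 = 1.4 T_1.
Vertical: T_1 sin 33° + T_2 sin 53.2° = 1200.
Substituting the horizontal relation into the vertical equation gives 1.666 T_1 = 1200, so T_1 = 720.4 N.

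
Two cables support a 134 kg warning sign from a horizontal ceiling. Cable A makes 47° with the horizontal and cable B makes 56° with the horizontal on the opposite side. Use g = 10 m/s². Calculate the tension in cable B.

T_B ≈ 938 N

Weight W = 134 × 10 = 1340 N acts straight down.
Horizontal: T_A cos 47° = T_B cos 56°  →  T_A = 0.8199 T_B.
Vertical: T_A sin 47° + T_B sin 56° = 1340.
Substituting the horizontal relation into the vertical equation gives 1.429 T_B = 1340, so T_B = 937.9 N.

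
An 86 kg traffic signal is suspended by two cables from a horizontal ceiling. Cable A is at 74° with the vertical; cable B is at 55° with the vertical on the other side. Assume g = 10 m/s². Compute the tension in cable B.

Angles from the horizontal: cable A is 90° − 74° = 16°, cable B is 90° − 55° = 35°.
Weight W = 86 × 10 = 860 N acts straight down.
Horizontal: T_A cos 16° = T_B cos 35°  →  T_A = 0.8522 T_B.
Vertical: T_A sin 16° + T_B sin 35° = 860.
Substituting the horizontal relation into the vertical equation gives 0.8085 T_B = 860, so T_B = 1064 N.

T_B ≈ 1060 N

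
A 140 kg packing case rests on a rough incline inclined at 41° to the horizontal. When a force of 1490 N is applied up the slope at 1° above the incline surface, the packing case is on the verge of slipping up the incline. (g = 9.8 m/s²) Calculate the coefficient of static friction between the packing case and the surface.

μ ≈ 0.584

On the verge of sliding up the incline, friction is at its maximum μN and acts down the slope.
Perpendicular to incline: N = W cos 41° − P sin 1° = 1035 − 26 = 1009 N.
Along incline: P cos 1° − μN = W sin 41° → μ = −(W sin 41° − P cos 1°) / N = 0.5841.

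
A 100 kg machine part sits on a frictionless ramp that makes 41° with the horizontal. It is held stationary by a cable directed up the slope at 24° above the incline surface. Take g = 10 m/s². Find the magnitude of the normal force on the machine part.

Take axes along and perpendicular to the incline. Weight components: W sin 41° = 656.1 N down-slope, W cos 41° = 754.7 N into the surface.
Along incline: T cos 24° = W sin 41° → T = 718.1 N.
Perpendicular: N = W cos 41° − T sin 24° = 462.6 N.

N ≈ 463 N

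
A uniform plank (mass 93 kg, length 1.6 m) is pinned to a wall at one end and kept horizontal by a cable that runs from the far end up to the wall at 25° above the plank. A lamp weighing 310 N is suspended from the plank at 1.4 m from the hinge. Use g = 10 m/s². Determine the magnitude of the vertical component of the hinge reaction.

Take torques about the hinge: T sin 25° · 1.6 = 93×10×0.8 + 310×1.4 = 1178 N·m.
So T = 1178 / (0.4226 × 1.6) = 1742.1 N.
ΣF_y = 0: H_y = (93×10 + 310) − T sin 25° = 1240 − 736.25 = 503.75 N.

|H_y| ≈ 504 N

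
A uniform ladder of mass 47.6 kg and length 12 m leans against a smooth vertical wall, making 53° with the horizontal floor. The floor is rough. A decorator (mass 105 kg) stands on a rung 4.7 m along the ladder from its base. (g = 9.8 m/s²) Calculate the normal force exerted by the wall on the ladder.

N_wall ≈ 479 N

Torques about the foot: N_wall · 12 sin 53° = 47.6×9.8×6 cos 53° + 105×9.8×4.7 cos 53° → N_wall = 479.46 N.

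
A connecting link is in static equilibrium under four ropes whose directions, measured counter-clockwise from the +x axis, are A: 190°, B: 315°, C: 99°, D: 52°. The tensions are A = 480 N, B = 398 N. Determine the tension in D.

T_D ≈ 336 N

Resolve: ΣF_x = 480 cos 190° + 398 cos 315° + T_C cos 99° + T_D cos 52° = 0.
        ΣF_y = 480 sin 190° + 398 sin 315° + T_C sin 99° + T_D sin 52° = 0.
The known terms sum to (-191.3, -364.8) N, so -0.1564 T_C + 0.6157 T_D = 191.3 and 0.9877 T_C + 0.7880 T_D = 364.8.
Solving simultaneously: T_C = 101 N, T_D = 336.3 N.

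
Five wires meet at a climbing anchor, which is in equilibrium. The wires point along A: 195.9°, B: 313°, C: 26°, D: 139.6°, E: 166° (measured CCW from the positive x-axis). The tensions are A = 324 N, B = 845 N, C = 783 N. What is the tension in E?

Resolve: ΣF_x = 324 cos 195.9° + 845 cos 313° + 783 cos 26° + T_D cos 139.6° + T_E cos 166° = 0.
        ΣF_y = 324 sin 195.9° + 845 sin 313° + 783 sin 26° + T_D sin 139.6° + T_E sin 166° = 0.
The known terms sum to (968.4, -363.5) N, so -0.7615 T_D − 0.9703 T_E = -968.4 and 0.6481 T_D + 0.2419 T_E = 363.5.
Solving simultaneously: T_D = 266.3 N, T_E = 789 N.

T_E ≈ 789 N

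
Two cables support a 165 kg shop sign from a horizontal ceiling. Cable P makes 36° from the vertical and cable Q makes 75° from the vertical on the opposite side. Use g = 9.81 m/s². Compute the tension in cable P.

Angles from the horizontal: cable P is 90° − 36° = 54°, cable Q is 90° − 75° = 15°.
Weight W = 165 × 9.81 = 1619 N acts straight down.
Horizontal: T_P cos 54° = T_Q cos 15°  →  T_Q = 0.6085 T_P.
Vertical: T_P sin 54° + T_Q sin 15° = 1619.
Substituting the horizontal relation into the vertical equation gives 0.9665 T_P = 1619, so T_P = 1675 N.

T_P ≈ 1670 N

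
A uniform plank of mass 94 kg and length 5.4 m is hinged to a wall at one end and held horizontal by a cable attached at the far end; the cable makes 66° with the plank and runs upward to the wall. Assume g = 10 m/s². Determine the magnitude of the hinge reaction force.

Take torques about the hinge: T sin 66° · 5.4 = 94×10×2.7 = 2538 N·m.
So T = 2538 / (0.9135 × 5.4) = 514.48 N.
ΣF_x = 0: H_x = T cos 66° = 209.26 N.
ΣF_y = 0: H_y = (94×10) − T sin 66° = 940 − 470 = 470 N.
|H| = √(H_x² + H_y²) = √((209.26)² + (470)²) = 514.48 N.

|H| ≈ 514 N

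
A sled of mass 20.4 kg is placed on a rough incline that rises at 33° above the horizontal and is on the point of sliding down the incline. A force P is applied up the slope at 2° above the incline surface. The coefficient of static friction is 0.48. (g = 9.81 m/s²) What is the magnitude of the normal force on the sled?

N ≈ 167 N

On the verge of sliding down the incline, friction equals μN and acts up the slope.
Perpendicular: N + P sin 2° = W cos 33° = 167.8 N.
Along incline: P cos 2° + μN = W sin 33° with W sin 33° = 109 N.
Solving the pair for P and N: P = 28.94 N, N = 166.8 N (and f = μN = 80.08 N).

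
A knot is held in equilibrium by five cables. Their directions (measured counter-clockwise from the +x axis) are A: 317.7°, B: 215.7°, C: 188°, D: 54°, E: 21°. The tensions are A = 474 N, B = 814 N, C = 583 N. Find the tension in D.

T_D ≈ 916 N

Resolve: ΣF_x = 474 cos 317.7° + 814 cos 215.7° + 583 cos 188° + T_D cos 54° + T_E cos 21° = 0.
        ΣF_y = 474 sin 317.7° + 814 sin 215.7° + 583 sin 188° + T_D sin 54° + T_E sin 21° = 0.
The known terms sum to (-887.8, -875.1) N, so 0.5878 T_D + 0.9336 T_E = 887.8 and 0.8090 T_D + 0.3584 T_E = 875.1.
Solving simultaneously: T_D = 916 N, T_E = 374.2 N.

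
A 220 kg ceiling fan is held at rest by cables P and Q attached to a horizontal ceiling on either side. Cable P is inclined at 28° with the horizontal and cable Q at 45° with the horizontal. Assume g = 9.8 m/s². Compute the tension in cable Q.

Weight W = 220 × 9.8 = 2156 N acts straight down.
Horizontal: T_P cos 28° = T_Q cos 45°  →  T_P = 0.8008 T_Q.
Vertical: T_P sin 28° + T_Q sin 45° = 2156.
Substituting the horizontal relation into the vertical equation gives 1.083 T_Q = 2156, so T_Q = 1991 N.

T_Q ≈ 1990 N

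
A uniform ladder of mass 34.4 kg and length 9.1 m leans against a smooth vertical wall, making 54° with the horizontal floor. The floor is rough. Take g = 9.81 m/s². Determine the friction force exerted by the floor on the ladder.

f ≈ 123 N

Torques about the foot: N_wall · 9.1 sin 54° = 34.4×9.81×4.55 cos 54° → N_wall = 122.59 N.
ΣF_x = 0: f_floor = N_wall = 122.59 N.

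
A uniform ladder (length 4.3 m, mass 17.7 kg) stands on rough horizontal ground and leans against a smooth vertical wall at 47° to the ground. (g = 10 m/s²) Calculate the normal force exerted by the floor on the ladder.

N_floor ≈ 177 N

ΣF_y = 0: N_floor = 17.7×10 = 177 N.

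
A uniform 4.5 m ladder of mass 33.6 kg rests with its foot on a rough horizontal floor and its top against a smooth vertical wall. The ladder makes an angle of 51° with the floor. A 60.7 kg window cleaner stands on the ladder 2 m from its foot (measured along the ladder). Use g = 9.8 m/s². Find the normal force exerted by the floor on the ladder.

ΣF_y = 0: N_floor = 33.6×9.8 + 60.7×9.8 = 924.14 N.

N_floor ≈ 924 N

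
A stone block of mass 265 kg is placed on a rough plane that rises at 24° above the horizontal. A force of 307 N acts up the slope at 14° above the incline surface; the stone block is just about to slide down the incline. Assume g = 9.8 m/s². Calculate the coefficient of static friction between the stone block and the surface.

On the verge of sliding down the incline, friction is at its maximum μN and acts up the slope.
Perpendicular to incline: N = W cos 24° − P sin 14° = 2372 − 74.27 = 2298 N.
Along incline: P cos 14° + μN = W sin 24° → μ = (W sin 24° − P cos 14°) / N = 0.33.

μ ≈ 0.330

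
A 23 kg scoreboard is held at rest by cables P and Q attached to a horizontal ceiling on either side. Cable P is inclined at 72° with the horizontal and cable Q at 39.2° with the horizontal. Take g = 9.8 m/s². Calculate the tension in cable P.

T_P ≈ 187 N

Weight W = 23 × 9.8 = 225.4 N acts straight down.
Horizontal: T_P cos 72° = T_Q cos 39.2°  →  T_Q = 0.3988 T_P.
Vertical: T_P sin 72° + T_Q sin 39.2° = 225.4.
Substituting the horizontal relation into the vertical equation gives 1.203 T_P = 225.4, so T_P = 187.4 N.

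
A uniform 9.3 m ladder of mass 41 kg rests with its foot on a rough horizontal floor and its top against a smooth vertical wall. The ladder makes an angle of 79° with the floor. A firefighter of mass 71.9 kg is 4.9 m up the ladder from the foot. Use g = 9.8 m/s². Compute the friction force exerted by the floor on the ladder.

f ≈ 111 N

Torques about the foot: N_wall · 9.3 sin 79° = 41×9.8×4.65 cos 79° + 71.9×9.8×4.9 cos 79° → N_wall = 111.21 N.
ΣF_x = 0: f_floor = N_wall = 111.21 N.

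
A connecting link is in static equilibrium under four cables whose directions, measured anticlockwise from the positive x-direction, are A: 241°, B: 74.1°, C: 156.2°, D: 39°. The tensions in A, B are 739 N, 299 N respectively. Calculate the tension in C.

Resolve: ΣF_x = 739 cos 241° + 299 cos 74.1° + T_C cos 156.2° + T_D cos 39° = 0.
        ΣF_y = 739 sin 241° + 299 sin 74.1° + T_C sin 156.2° + T_D sin 39° = 0.
The known terms sum to (-276.4, -358.8) N, so -0.9150 T_C + 0.7771 T_D = 276.4 and 0.4035 T_C + 0.6293 T_D = 358.8.
Solving simultaneously: T_C = 118 N, T_D = 494.5 N.

T_C ≈ 118 N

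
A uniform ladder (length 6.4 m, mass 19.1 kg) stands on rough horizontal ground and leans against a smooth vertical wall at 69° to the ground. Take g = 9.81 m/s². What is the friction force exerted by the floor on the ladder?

f ≈ 36 N

Torques about the foot: N_wall · 6.4 sin 69° = 19.1×9.81×3.2 cos 69° → N_wall = 35.962 N.
ΣF_x = 0: f_floor = N_wall = 35.962 N.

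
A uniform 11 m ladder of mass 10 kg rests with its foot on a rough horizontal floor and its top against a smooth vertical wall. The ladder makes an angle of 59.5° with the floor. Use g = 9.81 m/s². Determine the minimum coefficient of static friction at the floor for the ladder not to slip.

μ_min ≈ 0.295

ΣF_y = 0: N_floor = 10×9.81 = 98.1 N.
Torques about the foot: N_wall · 11 sin 59.5° = 10×9.81×5.5 cos 59.5° → N_wall = 28.893 N.
ΣF_x = 0: f_floor = N_wall = 28.893 N.
μ_min = f_floor / N_floor = 28.893 / 98.1 = 0.2945.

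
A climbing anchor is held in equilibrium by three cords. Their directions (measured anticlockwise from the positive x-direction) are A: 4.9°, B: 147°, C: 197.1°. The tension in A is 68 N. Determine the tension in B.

Resolve: ΣF_x = 68 cos 4.9° + T_B cos 147° + T_C cos 197.1° = 0.
        ΣF_y = 68 sin 4.9° + T_B sin 147° + T_C sin 197.1° = 0.
The known terms sum to (67.75, 5.808) N, so -0.8387 T_B − 0.9558 T_C = -67.75 and 0.5446 T_B − 0.2940 T_C = -5.808.
Solving simultaneously: T_B = 18.73 N, T_C = 54.45 N.

T_B ≈ 18.7 N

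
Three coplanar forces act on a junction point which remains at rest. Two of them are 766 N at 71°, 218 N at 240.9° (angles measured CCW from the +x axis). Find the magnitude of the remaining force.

F ≈ 553 N

Sum the known components: ΣF_x = 143.4 N, ΣF_y = 533.8 N.
For equilibrium the remaining force must supply (−ΣF_x, −ΣF_y) = (-143.4, -533.8) N.
Magnitude = √((-143.4)² + (-533.8)²) = 552.7 N; direction = atan2(-533.8, -143.4) = 255.0°.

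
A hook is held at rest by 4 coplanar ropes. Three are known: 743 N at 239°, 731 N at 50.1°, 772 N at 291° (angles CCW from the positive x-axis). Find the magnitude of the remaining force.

F ≈ 876 N

Sum the known components: ΣF_x = 362.9 N, ΣF_y = -796.8 N.
For equilibrium the remaining force must supply (−ΣF_x, −ΣF_y) = (-362.9, 796.8) N.
Magnitude = √((-362.9)² + (796.8)²) = 875.5 N; direction = atan2(796.8, -362.9) = 114.5°.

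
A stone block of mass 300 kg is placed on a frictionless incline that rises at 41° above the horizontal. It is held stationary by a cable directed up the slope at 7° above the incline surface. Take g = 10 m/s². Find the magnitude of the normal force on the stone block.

Take axes along and perpendicular to the incline. Weight components: W sin 41° = 1968 N down-slope, W cos 41° = 2264 N into the surface.
Along incline: T cos 7° = W sin 41° → T = 1983 N.
Perpendicular: N = W cos 41° − T sin 7° = 2022 N.

N ≈ 2020 N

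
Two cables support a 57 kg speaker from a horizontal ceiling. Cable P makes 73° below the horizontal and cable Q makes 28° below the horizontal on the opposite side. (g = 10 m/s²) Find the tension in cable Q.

T_Q ≈ 170 N

Weight W = 57 × 10 = 570 N acts straight down.
Horizontal: T_P cos 73° = T_Q cos 28°  →  T_P = 3.02 T_Q.
Vertical: T_P sin 73° + T_Q sin 28° = 570.
Substituting the horizontal relation into the vertical equation gives 3.357 T_Q = 570, so T_Q = 169.8 N.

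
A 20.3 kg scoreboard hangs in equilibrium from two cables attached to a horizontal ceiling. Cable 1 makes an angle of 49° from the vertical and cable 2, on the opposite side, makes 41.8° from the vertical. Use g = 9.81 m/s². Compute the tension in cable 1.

T_1 ≈ 133 N

Angles from the horizontal: cable 1 is 90° − 49° = 41°, cable 2 is 90° − 41.8° = 48.2°.
Weight W = 20.3 × 9.81 = 199.1 N acts straight down.
Horizontal: T_1 cos 41° = T_2 cos 48.2°  →  T_2 = 1.132 T_1.
Vertical: T_1 sin 41° + T_2 sin 48.2° = 199.1.
Substituting the horizontal relation into the vertical equation gives 1.5 T_1 = 199.1, so T_1 = 132.7 N.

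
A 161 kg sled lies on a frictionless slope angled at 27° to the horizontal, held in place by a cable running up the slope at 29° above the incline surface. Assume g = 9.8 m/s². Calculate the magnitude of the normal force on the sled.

N ≈ 1010 N

Take axes along and perpendicular to the incline. Weight components: W sin 27° = 716.3 N down-slope, W cos 27° = 1406 N into the surface.
Along incline: T cos 29° = W sin 27° → T = 819 N.
Perpendicular: N = W cos 27° − T sin 29° = 1009 N.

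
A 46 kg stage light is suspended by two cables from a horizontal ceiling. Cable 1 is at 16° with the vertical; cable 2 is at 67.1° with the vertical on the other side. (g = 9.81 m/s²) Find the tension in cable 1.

T_1 ≈ 419 N

Angles from the horizontal: cable 1 is 90° − 16° = 74°, cable 2 is 90° − 67.1° = 22.9°.
Weight W = 46 × 9.81 = 451.3 N acts straight down.
Horizontal: T_1 cos 74° = T_2 cos 22.9°  →  T_2 = 0.2992 T_1.
Vertical: T_1 sin 74° + T_2 sin 22.9° = 451.3.
Substituting the horizontal relation into the vertical equation gives 1.078 T_1 = 451.3, so T_1 = 418.7 N.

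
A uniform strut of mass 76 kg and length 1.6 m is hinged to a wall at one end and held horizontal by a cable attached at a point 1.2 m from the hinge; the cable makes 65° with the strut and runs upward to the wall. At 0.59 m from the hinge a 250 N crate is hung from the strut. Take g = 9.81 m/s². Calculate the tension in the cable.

Take torques about the hinge: T sin 65° · 1.2 = 76×9.81×0.8 + 250×0.59 = 743.95 N·m.
So T = 743.95 / (0.9063 × 1.2) = 684.05 N.

T ≈ 684 N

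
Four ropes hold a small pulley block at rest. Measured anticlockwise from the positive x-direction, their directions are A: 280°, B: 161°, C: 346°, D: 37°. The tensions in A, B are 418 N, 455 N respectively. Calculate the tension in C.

Resolve: ΣF_x = 418 cos 280° + 455 cos 161° + T_C cos 346° + T_D cos 37° = 0.
        ΣF_y = 418 sin 280° + 455 sin 161° + T_C sin 346° + T_D sin 37° = 0.
The known terms sum to (-357.6, -263.5) N, so 0.9703 T_C + 0.7986 T_D = 357.6 and -0.2419 T_C + 0.6018 T_D = 263.5.
Solving simultaneously: T_C = 6.140 N, T_D = 440.3 N.

T_C ≈ 6.14 N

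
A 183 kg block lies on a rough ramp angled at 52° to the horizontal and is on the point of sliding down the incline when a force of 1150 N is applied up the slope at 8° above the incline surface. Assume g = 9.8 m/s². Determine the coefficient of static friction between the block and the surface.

μ ≈ 0.291

On the verge of sliding down the incline, friction is at its maximum μN and acts up the slope.
Perpendicular to incline: N = W cos 52° − P sin 8° = 1104 − 160 = 944.1 N.
Along incline: P cos 8° + μN = W sin 52° → μ = (W sin 52° − P cos 8°) / N = 0.2907.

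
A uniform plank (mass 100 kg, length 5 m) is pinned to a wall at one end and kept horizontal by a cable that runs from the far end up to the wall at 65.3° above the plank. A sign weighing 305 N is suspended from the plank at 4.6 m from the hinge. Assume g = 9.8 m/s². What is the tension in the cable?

Take torques about the hinge: T sin 65.3° · 5 = 100×9.8×2.5 + 305×4.6 = 3853 N·m.
So T = 3853 / (0.9085 × 5) = 848.2 N.

T ≈ 848 N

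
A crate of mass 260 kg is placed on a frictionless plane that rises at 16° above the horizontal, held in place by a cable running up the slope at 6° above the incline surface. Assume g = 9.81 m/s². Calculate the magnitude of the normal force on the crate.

Take axes along and perpendicular to the incline. Weight components: W sin 16° = 703 N down-slope, W cos 16° = 2452 N into the surface.
Along incline: T cos 6° = W sin 16° → T = 706.9 N.
Perpendicular: N = W cos 16° − T sin 6° = 2378 N.

N ≈ 2380 N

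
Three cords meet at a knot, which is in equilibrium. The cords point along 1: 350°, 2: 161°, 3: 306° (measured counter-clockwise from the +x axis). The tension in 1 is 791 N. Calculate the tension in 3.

T_3 ≈ 216 N

Resolve: ΣF_x = 791 cos 350° + T_2 cos 161° + T_3 cos 306° = 0.
        ΣF_y = 791 sin 350° + T_2 sin 161° + T_3 sin 306° = 0.
The known terms sum to (779, -137.4) N, so -0.9455 T_2 + 0.5878 T_3 = -779 and 0.3256 T_2 − 0.8090 T_3 = 137.4.
Solving simultaneously: T_2 = 958 N, T_3 = 215.7 N.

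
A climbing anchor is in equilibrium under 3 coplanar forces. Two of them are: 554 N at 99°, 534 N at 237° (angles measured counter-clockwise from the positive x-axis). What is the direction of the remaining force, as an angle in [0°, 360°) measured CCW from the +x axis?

Sum the known components: ΣF_x = -377.5 N, ΣF_y = 99.33 N.
For equilibrium the remaining force must supply (−ΣF_x, −ΣF_y) = (377.5, -99.33) N.
Magnitude = √((377.5)² + (-99.33)²) = 390.4 N; direction = atan2(-99.33, 377.5) = 345.3°.

θ ≈ 345°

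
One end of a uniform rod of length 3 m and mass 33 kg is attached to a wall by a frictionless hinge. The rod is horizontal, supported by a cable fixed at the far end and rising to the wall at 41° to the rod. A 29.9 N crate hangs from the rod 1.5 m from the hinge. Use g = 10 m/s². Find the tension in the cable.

Take torques about the hinge: T sin 41° · 3 = 33×10×1.5 + 29.9×1.5 = 539.85 N·m.
So T = 539.85 / (0.6561 × 3) = 274.29 N.

T ≈ 274 N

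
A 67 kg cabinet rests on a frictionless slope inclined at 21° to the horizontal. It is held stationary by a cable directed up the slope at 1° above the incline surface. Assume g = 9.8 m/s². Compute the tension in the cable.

T ≈ 235 N

Take axes along and perpendicular to the incline. Weight components: W sin 21° = 235.3 N down-slope, W cos 21° = 613 N into the surface.
Along incline: T cos 1° = W sin 21° → T = 235.3 N.
Perpendicular: N = W cos 21° − T sin 1° = 608.9 N.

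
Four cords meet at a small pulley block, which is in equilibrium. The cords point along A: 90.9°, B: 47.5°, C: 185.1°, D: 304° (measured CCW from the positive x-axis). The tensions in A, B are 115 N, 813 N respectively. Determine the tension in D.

Resolve: ΣF_x = 115 cos 90.9° + 813 cos 47.5° + T_C cos 185.1° + T_D cos 304° = 0.
        ΣF_y = 115 sin 90.9° + 813 sin 47.5° + T_C sin 185.1° + T_D sin 304° = 0.
The known terms sum to (547.4, 714.4) N, so -0.9960 T_C + 0.5592 T_D = -547.4 and -0.0889 T_C − 0.8290 T_D = -714.4.
Solving simultaneously: T_C = 974.7 N, T_D = 757.2 N.

T_D ≈ 757 N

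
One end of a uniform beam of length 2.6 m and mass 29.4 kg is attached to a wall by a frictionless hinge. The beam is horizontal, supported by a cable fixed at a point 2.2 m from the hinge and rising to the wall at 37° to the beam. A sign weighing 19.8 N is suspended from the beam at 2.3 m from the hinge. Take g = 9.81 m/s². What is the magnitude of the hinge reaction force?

|H| ≈ 279 N

Take torques about the hinge: T sin 37° · 2.2 = 29.4×9.81×1.3 + 19.8×2.3 = 420.48 N·m.
So T = 420.48 / (0.6018 × 2.2) = 317.58 N.
ΣF_x = 0: H_x = T cos 37° = 253.63 N.
ΣF_y = 0: H_y = (29.4×9.81 + 19.8) − T sin 37° = 308.21 − 191.13 = 117.09 N.
|H| = √(H_x² + H_y²) = √((253.63)² + (117.09)²) = 279.36 N.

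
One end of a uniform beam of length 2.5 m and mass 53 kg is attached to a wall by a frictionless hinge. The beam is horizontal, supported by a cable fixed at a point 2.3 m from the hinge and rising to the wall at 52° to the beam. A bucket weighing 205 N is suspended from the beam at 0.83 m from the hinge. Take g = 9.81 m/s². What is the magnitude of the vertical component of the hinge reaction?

|H_y| ≈ 368 N

Take torques about the hinge: T sin 52° · 2.3 = 53×9.81×1.25 + 205×0.83 = 820.06 N·m.
So T = 820.06 / (0.7880 × 2.3) = 452.47 N.
ΣF_y = 0: H_y = (53×9.81 + 205) − T sin 52° = 724.93 − 356.55 = 368.38 N.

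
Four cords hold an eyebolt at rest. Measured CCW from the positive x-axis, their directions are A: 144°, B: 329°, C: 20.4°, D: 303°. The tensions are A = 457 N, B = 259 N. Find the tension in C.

T_C ≈ 51.5 N

Resolve: ΣF_x = 457 cos 144° + 259 cos 329° + T_C cos 20.4° + T_D cos 303° = 0.
        ΣF_y = 457 sin 144° + 259 sin 329° + T_C sin 20.4° + T_D sin 303° = 0.
The known terms sum to (-147.7, 135.2) N, so 0.9373 T_C + 0.5446 T_D = 147.7 and 0.3486 T_C − 0.8387 T_D = -135.2.
Solving simultaneously: T_C = 51.48 N, T_D = 182.6 N.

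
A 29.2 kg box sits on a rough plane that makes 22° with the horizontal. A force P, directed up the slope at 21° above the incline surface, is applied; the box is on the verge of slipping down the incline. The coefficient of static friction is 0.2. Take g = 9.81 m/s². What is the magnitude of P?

On the verge of sliding down the incline, friction equals μN and acts up the slope.
Perpendicular: N + P sin 21° = W cos 22° = 265.6 N.
Along incline: P cos 21° + μN = W sin 22° with W sin 22° = 107.3 N.
Solving the pair for P and N: P = 62.87 N, N = 243.1 N (and f = μN = 48.61 N).

P ≈ 62.9 N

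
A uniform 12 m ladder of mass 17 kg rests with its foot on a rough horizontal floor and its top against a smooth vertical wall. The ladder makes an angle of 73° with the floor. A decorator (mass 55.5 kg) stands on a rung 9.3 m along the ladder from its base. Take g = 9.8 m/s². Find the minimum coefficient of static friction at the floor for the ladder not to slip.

ΣF_y = 0: N_floor = 17×9.8 + 55.5×9.8 = 710.5 N.
Torques about the foot: N_wall · 12 sin 73° = 17×9.8×6 cos 73° + 55.5×9.8×9.3 cos 73° → N_wall = 154.34 N.
ΣF_x = 0: f_floor = N_wall = 154.34 N.
μ_min = f_floor / N_floor = 154.34 / 710.5 = 0.2172.

μ_min ≈ 0.217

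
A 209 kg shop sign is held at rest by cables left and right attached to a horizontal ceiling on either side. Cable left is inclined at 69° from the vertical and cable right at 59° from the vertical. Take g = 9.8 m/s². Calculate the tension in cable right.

T_right ≈ 2430 N

Angles from the horizontal: cable left is 90° − 69° = 21°, cable right is 90° − 59° = 31°.
Weight W = 209 × 9.8 = 2048 N acts straight down.
Horizontal: T_left cos 21° = T_right cos 31°  →  T_left = 0.9182 T_right.
Vertical: T_left sin 21° + T_right sin 31° = 2048.
Substituting the horizontal relation into the vertical equation gives 0.8441 T_right = 2048, so T_right = 2427 N.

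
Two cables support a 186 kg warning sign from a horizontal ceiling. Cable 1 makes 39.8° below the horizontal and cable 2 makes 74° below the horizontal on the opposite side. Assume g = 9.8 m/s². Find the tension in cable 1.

T_1 ≈ 549 N

Weight W = 186 × 9.8 = 1823 N acts straight down.
Horizontal: T_1 cos 39.8° = T_2 cos 74°  →  T_2 = 2.787 T_1.
Vertical: T_1 sin 39.8° + T_2 sin 74° = 1823.
Substituting the horizontal relation into the vertical equation gives 3.319 T_1 = 1823, so T_1 = 549.1 N.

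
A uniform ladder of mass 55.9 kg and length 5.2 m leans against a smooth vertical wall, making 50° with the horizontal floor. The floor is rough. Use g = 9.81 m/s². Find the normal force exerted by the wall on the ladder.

Torques about the foot: N_wall · 5.2 sin 50° = 55.9×9.81×2.6 cos 50° → N_wall = 230.07 N.

N_wall ≈ 230 N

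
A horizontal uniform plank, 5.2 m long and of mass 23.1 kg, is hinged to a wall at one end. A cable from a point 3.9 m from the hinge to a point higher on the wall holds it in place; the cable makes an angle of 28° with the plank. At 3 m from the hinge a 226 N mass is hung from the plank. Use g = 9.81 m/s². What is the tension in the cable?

T ≈ 692 N

Take torques about the hinge: T sin 28° · 3.9 = 23.1×9.81×2.6 + 226×3 = 1267.2 N·m.
So T = 1267.2 / (0.4695 × 3.9) = 692.1 N.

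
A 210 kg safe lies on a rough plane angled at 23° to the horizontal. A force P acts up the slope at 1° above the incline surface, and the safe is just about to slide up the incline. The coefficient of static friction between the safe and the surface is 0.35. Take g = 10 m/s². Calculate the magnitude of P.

On the verge of sliding up the incline, friction equals μN and acts down the slope.
Perpendicular: N + P sin 1° = W cos 23° = 1933 N.
Along incline: P cos 1° = W sin 23° + μN  with W sin 23° = 820.5 N.
Solving the pair for P and N: P = 1488 N, N = 1907 N (and f = μN = 667.5 N).

P ≈ 1490 N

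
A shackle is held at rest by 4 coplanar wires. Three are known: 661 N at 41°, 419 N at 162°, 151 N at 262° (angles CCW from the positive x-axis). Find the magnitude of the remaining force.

F ≈ 421 N

Sum the known components: ΣF_x = 79.36 N, ΣF_y = 413.6 N.
For equilibrium the remaining force must supply (−ΣF_x, −ΣF_y) = (-79.36, -413.6) N.
Magnitude = √((-79.36)² + (-413.6)²) = 421.1 N; direction = atan2(-413.6, -79.36) = 259.1°.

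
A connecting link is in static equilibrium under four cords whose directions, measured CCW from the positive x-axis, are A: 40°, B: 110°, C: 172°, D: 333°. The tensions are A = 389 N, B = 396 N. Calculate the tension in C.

Resolve: ΣF_x = 389 cos 40° + 396 cos 110° + T_C cos 172° + T_D cos 333° = 0.
        ΣF_y = 389 sin 40° + 396 sin 110° + T_C sin 172° + T_D sin 333° = 0.
The known terms sum to (162.6, 622.2) N, so -0.9903 T_C + 0.8910 T_D = -162.6 and 0.1392 T_C − 0.4540 T_D = -622.2.
Solving simultaneously: T_C = 1929 N, T_D = 1962 N.

T_C ≈ 1930 N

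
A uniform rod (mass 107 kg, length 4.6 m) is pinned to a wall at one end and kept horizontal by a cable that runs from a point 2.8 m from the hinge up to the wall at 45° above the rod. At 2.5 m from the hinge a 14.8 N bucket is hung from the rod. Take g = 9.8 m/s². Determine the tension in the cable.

Take torques about the hinge: T sin 45° · 2.8 = 107×9.8×2.3 + 14.8×2.5 = 2448.8 N·m.
So T = 2448.8 / (0.7071 × 2.8) = 1236.8 N.

T ≈ 1240 N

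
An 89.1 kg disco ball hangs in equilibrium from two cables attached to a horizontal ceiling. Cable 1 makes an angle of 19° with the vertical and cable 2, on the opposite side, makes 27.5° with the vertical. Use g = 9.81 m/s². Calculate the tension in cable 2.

T_2 ≈ 392 N

Angles from the horizontal: cable 1 is 90° − 19° = 71°, cable 2 is 90° − 27.5° = 62.5°.
Weight W = 89.1 × 9.81 = 874.1 N acts straight down.
Horizontal: T_1 cos 71° = T_2 cos 62.5°  →  T_1 = 1.418 T_2.
Vertical: T_1 sin 71° + T_2 sin 62.5° = 874.1.
Substituting the horizontal relation into the vertical equation gives 2.228 T_2 = 874.1, so T_2 = 392.3 N.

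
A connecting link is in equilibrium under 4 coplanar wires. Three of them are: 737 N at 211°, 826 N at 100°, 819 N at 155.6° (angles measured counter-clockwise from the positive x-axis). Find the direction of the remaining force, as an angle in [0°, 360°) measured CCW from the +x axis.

θ ≈ 333°

Sum the known components: ΣF_x = -1521 N, ΣF_y = 772.2 N.
For equilibrium the remaining force must supply (−ΣF_x, −ΣF_y) = (1521, -772.2) N.
Magnitude = √((1521)² + (-772.2)²) = 1706 N; direction = atan2(-772.2, 1521) = 333.1°.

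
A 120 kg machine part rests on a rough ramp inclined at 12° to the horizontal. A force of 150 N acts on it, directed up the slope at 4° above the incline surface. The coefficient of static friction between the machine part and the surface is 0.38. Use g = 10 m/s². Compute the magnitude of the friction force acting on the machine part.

f ≈ 99.9 N

Axes along / perpendicular to the incline. W sin 12° = 249.5 N down-slope; W cos 12° = 1174 N into the surface.
Perpendicular: N = W cos 12° − P sin 4° = 1174 − 10.46 = 1163 N.
Along incline: P cos 4° + f = W sin 12° (friction acts up-slope) → f = 249.5 − 149.6 = 99.86 N.
|f| = 99.86 N ≤ μN = 442.1 N, so the machine part is indeed static.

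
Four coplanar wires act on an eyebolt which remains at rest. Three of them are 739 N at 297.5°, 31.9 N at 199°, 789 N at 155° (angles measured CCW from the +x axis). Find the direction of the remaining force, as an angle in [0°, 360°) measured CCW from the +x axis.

Sum the known components: ΣF_x = -404 N, ΣF_y = -332.4 N.
For equilibrium the remaining force must supply (−ΣF_x, −ΣF_y) = (404, 332.4) N.
Magnitude = √((404)² + (332.4)²) = 523.2 N; direction = atan2(332.4, 404) = 39.4°.

θ ≈ 39.4°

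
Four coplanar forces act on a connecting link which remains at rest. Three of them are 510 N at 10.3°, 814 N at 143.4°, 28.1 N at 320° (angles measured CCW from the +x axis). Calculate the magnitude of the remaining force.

F ≈ 573 N

Sum the known components: ΣF_x = -130.2 N, ΣF_y = 558.5 N.
For equilibrium the remaining force must supply (−ΣF_x, −ΣF_y) = (130.2, -558.5) N.
Magnitude = √((130.2)² + (-558.5)²) = 573.4 N; direction = atan2(-558.5, 130.2) = 283.1°.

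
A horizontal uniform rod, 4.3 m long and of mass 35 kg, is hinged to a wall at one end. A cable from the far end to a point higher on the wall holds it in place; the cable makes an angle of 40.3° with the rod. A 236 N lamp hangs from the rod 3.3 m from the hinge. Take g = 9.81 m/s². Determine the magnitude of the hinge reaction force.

Take torques about the hinge: T sin 40.3° · 4.3 = 35×9.81×2.15 + 236×3.3 = 1517 N·m.
So T = 1517 / (0.6468 × 4.3) = 545.45 N.
ΣF_x = 0: H_x = T cos 40.3° = 416 N.
ΣF_y = 0: H_y = (35×9.81 + 236) − T sin 40.3° = 579.35 − 352.79 = 226.56 N.
|H| = √(H_x² + H_y²) = √((416)² + (226.56)²) = 473.69 N.

|H| ≈ 474 N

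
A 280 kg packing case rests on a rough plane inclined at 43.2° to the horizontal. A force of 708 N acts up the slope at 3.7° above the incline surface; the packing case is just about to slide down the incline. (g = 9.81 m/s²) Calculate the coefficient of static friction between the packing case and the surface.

On the verge of sliding down the incline, friction is at its maximum μN and acts up the slope.
Perpendicular to incline: N = W cos 43.2° − P sin 3.7° = 2002 − 45.69 = 1957 N.
Along incline: P cos 3.7° + μN = W sin 43.2° → μ = (W sin 43.2° − P cos 3.7°) / N = 0.5999.

μ ≈ 0.600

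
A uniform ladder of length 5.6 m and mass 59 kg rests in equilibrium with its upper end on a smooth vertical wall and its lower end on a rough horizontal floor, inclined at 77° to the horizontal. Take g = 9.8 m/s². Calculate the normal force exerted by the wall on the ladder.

N_wall ≈ 66.7 N

Torques about the foot: N_wall · 5.6 sin 77° = 59×9.8×2.8 cos 77° → N_wall = 66.744 N.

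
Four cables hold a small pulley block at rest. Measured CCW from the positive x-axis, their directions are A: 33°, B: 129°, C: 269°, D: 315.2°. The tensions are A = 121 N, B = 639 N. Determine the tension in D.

T_D ≈ 430 N

Resolve: ΣF_x = 121 cos 33° + 639 cos 129° + T_C cos 269° + T_D cos 315.2° = 0.
        ΣF_y = 121 sin 33° + 639 sin 129° + T_C sin 269° + T_D sin 315.2° = 0.
The known terms sum to (-300.7, 562.5) N, so -0.0175 T_C + 0.7096 T_D = 300.7 and -0.9998 T_C − 0.7046 T_D = -562.5.
Solving simultaneously: T_C = 259.5 N, T_D = 430.1 N.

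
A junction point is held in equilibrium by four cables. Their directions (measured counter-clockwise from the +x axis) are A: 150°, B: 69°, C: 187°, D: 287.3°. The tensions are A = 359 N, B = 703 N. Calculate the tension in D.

T_D ≈ 850 N

Resolve: ΣF_x = 359 cos 150° + 703 cos 69° + T_C cos 187° + T_D cos 287.3° = 0.
        ΣF_y = 359 sin 150° + 703 sin 69° + T_C sin 187° + T_D sin 287.3° = 0.
The known terms sum to (-58.97, 835.8) N, so -0.9925 T_C + 0.2974 T_D = 58.97 and -0.1219 T_C − 0.9548 T_D = -835.8.
Solving simultaneously: T_C = 195.4 N, T_D = 850.5 N.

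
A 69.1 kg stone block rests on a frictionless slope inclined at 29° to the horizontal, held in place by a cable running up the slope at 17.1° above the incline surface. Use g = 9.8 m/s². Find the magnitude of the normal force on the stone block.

N ≈ 491 N

Take axes along and perpendicular to the incline. Weight components: W sin 29° = 328.3 N down-slope, W cos 29° = 592.3 N into the surface.
Along incline: T cos 17.1° = W sin 29° → T = 343.5 N.
Perpendicular: N = W cos 29° − T sin 17.1° = 491.3 N.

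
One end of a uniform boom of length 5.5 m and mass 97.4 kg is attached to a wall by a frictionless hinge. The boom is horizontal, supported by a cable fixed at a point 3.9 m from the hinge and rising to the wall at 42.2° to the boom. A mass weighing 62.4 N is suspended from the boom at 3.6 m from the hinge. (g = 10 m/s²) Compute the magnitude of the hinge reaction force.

|H| ≈ 871 N

Take torques about the hinge: T sin 42.2° · 3.9 = 97.4×10×2.75 + 62.4×3.6 = 2903.1 N·m.
So T = 2903.1 / (0.6717 × 3.9) = 1108.2 N.
ΣF_x = 0: H_x = T cos 42.2° = 820.95 N.
ΣF_y = 0: H_y = (97.4×10 + 62.4) − T sin 42.2° = 1036.4 − 744.39 = 292.01 N.
|H| = √(H_x² + H_y²) = √((820.95)² + (292.01)²) = 871.34 N.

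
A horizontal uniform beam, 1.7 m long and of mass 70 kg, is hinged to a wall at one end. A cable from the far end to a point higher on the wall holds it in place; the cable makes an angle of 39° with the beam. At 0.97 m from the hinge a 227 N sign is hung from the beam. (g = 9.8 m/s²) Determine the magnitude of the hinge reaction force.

Take torques about the hinge: T sin 39° · 1.7 = 70×9.8×0.85 + 227×0.97 = 803.29 N·m.
So T = 803.29 / (0.6293 × 1.7) = 750.85 N.
ΣF_x = 0: H_x = T cos 39° = 583.52 N.
ΣF_y = 0: H_y = (70×9.8 + 227) − T sin 39° = 913 − 472.52 = 440.48 N.
|H| = √(H_x² + H_y²) = √((583.52)² + (440.48)²) = 731.1 N.

|H| ≈ 731 N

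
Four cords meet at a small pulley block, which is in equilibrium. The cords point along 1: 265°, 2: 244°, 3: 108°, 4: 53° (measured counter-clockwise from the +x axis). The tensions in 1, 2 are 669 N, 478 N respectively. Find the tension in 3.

Resolve: ΣF_x = 669 cos 265° + 478 cos 244° + T_3 cos 108° + T_4 cos 53° = 0.
        ΣF_y = 669 sin 265° + 478 sin 244° + T_3 sin 108° + T_4 sin 53° = 0.
The known terms sum to (-267.8, -1096) N, so -0.3090 T_3 + 0.6018 T_4 = 267.8 and 0.9511 T_3 + 0.7986 T_4 = 1096.
Solving simultaneously: T_3 = 544.1 N, T_4 = 724.5 N.

T_3 ≈ 544 N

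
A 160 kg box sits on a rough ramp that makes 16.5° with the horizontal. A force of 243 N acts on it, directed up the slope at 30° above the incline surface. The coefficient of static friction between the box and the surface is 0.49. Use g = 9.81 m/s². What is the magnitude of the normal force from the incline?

N ≈ 1380 N

Axes along / perpendicular to the incline. W sin 16.5° = 445.8 N down-slope; W cos 16.5° = 1505 N into the surface.
Perpendicular: N = W cos 16.5° − P sin 30° = 1505 − 121.5 = 1383 N.
Along incline: P cos 30° + f = W sin 16.5° (friction acts up-slope) → f = 445.8 − 210.4 = 235.3 N.
|f| = 235.3 N ≤ μN = 677.9 N, so the box is indeed static.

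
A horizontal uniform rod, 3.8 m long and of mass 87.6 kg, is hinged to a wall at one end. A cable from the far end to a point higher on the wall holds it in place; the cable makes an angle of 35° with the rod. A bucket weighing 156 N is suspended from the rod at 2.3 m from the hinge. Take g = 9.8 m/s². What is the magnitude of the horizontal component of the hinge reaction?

Take torques about the hinge: T sin 35° · 3.8 = 87.6×9.8×1.9 + 156×2.3 = 1989.9 N·m.
So T = 1989.9 / (0.5736 × 3.8) = 912.98 N.
ΣF_x = 0: H_x = T cos 35° = 747.87 N.

H_x ≈ 748 N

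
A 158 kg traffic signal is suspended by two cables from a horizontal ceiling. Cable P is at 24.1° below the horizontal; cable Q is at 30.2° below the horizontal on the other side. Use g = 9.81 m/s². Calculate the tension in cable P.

T_P ≈ 1650 N

Weight W = 158 × 9.81 = 1550 N acts straight down.
Horizontal: T_P cos 24.1° = T_Q cos 30.2°  →  T_Q = 1.056 T_P.
Vertical: T_P sin 24.1° + T_Q sin 30.2° = 1550.
Substituting the horizontal relation into the vertical equation gives 0.9396 T_P = 1550, so T_P = 1650 N.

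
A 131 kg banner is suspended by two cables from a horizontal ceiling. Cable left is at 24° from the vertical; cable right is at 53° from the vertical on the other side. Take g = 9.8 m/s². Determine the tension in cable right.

Angles from the horizontal: cable left is 90° − 24° = 66°, cable right is 90° − 53° = 37°.
Weight W = 131 × 9.8 = 1284 N acts straight down.
Horizontal: T_left cos 66° = T_right cos 37°  →  T_left = 1.964 T_right.
Vertical: T_left sin 66° + T_right sin 37° = 1284.
Substituting the horizontal relation into the vertical equation gives 2.396 T_right = 1284, so T_right = 535.9 N.

T_right ≈ 536 N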